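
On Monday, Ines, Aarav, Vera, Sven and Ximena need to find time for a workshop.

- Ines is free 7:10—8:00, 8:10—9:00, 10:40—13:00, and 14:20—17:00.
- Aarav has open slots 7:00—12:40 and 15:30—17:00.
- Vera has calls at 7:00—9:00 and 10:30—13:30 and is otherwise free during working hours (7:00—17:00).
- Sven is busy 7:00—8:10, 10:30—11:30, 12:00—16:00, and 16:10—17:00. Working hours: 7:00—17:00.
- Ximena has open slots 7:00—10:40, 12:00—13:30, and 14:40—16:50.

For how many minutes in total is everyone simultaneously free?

Vera free within 07:00–17:00: 09:00–10:30, 13:30–17:00.
Sven free within 07:00–17:00: 08:10–10:30, 11:30–12:00, 16:00–16:10.
Ines ∩ Aarav: 07:10–08:00, 08:10–09:00, 10:40–12:40, 15:30–17:00.
Ines ∩ Aarav ∩ Vera: 15:30–17:00.
Ines ∩ Aarav ∩ Vera ∩ Sven: 16:00–16:10.
Ines ∩ Aarav ∩ Vera ∩ Sven ∩ Ximena: 16:00–16:10.
Total common minutes: 10.

10 minutes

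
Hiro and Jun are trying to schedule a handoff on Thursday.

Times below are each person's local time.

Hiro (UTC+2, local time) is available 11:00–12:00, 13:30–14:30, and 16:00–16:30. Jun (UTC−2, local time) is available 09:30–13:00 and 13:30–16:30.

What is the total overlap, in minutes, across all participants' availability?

90 minutes

Hiro → UTC: 09:00–10:00, 11:30–12:30, 14:00–14:30.
Jun → UTC: 11:30–15:00, 15:30–18:30.
Hiro ∩ Jun: 11:30–12:30, 14:00–14:30.
Total common minutes: 60 + 30 = 90.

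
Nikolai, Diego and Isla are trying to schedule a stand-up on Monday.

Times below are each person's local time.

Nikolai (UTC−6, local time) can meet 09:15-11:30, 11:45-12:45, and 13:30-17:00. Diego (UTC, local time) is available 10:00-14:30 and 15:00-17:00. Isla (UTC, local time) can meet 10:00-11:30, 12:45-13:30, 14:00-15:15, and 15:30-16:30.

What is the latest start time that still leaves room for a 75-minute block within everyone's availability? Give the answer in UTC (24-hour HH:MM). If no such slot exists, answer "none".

none

Nikolai → UTC: 15:15–17:30, 17:45–18:45, 19:30–23:00.
Diego → UTC: 10:00–14:30, 15:00–17:00.
Isla → UTC: 10:00–11:30, 12:45–13:30, 14:00–15:15, 15:30–16:30.
Nikolai ∩ Diego: 15:15–17:00.
Nikolai ∩ Diego ∩ Isla: 15:30–16:30.
Windows ≥ 75 min: (none).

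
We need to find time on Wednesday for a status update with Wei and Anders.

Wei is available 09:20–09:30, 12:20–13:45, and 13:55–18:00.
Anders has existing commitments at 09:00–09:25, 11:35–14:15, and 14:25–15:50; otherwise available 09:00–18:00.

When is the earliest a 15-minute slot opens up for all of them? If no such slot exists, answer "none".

Anders free within 09:00–18:00: 09:25–11:35, 14:15–14:25, 15:50–18:00.
Wei ∩ Anders: 09:25–09:30, 14:15–14:25, 15:50–18:00.
Windows ≥ 15 min: 15:50–18:00.
Earliest such window starts at 15:50.

15:50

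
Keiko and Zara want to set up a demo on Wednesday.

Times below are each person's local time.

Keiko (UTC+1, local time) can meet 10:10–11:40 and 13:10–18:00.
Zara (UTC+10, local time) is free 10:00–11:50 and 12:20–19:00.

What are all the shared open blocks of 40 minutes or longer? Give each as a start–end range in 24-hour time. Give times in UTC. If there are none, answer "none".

Keiko → UTC: 09:10–10:40, 12:10–17:00.
Zara → UTC: 00:00–01:50, 02:20–09:00.
Keiko ∩ Zara: (none).
Windows ≥ 40 min: (none).

none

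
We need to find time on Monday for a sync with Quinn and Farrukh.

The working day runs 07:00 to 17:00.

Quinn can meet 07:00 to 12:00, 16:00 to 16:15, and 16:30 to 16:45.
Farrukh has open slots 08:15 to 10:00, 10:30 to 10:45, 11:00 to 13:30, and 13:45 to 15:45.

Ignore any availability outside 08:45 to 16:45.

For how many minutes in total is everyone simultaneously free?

150 minutes

Quinn ∩ Farrukh: 08:15–10:00, 10:30–10:45, 11:00–12:00.
Restricted to 08:45–16:45: 08:45–10:00, 10:30–10:45, 11:00–12:00.
Total common minutes: 75 + 15 + 60 = 150.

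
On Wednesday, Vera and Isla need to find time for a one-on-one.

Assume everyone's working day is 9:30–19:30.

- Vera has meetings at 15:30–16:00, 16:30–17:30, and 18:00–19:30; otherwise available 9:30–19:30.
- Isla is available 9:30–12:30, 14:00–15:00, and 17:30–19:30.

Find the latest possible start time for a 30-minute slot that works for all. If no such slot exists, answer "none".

Vera free within 09:30–19:30: 09:30–15:30, 16:00–16:30, 17:30–18:00.
Vera ∩ Isla: 09:30–12:30, 14:00–15:00, 17:30–18:00.
Windows ≥ 30 min: 09:30–12:30, 14:00–15:00, 17:30–18:00.
Latest start in the last window 17:30–18:00 is 18:00 − 30 min = 17:30.

17:30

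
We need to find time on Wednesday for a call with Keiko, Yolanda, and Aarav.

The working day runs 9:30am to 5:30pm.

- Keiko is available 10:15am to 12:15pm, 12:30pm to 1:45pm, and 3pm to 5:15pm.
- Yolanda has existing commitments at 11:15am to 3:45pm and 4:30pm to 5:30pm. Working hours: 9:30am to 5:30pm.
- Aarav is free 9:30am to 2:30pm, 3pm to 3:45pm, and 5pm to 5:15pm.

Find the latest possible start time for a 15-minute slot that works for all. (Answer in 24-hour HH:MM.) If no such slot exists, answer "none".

Yolanda free within 09:30–17:30: 09:30–11:15, 15:45–16:30.
Keiko ∩ Yolanda: 10:15–11:15, 15:45–16:30.
Keiko ∩ Yolanda ∩ Aarav: 10:15–11:15.
Windows ≥ 15 min: 10:15–11:15.
Latest start in the last window 10:15–11:15 is 11:15 − 15 min = 11:00.

11:00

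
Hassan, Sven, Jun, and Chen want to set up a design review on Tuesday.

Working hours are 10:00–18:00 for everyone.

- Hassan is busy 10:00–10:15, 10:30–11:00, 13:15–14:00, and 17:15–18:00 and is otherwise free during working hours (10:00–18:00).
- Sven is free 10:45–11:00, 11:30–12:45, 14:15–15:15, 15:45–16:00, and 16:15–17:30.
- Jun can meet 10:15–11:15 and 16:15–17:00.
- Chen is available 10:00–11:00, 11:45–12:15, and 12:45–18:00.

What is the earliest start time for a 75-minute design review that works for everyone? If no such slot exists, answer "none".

Hassan free within 10:00–18:00: 10:15–10:30, 11:00–13:15, 14:00–17:15.
Hassan ∩ Sven: 11:30–12:45, 14:15–15:15, 15:45–16:00, 16:15–17:15.
Hassan ∩ Sven ∩ Jun: 16:15–17:00.
Hassan ∩ Sven ∩ Jun ∩ Chen: 16:15–17:00.
Windows ≥ 75 min: (none).

none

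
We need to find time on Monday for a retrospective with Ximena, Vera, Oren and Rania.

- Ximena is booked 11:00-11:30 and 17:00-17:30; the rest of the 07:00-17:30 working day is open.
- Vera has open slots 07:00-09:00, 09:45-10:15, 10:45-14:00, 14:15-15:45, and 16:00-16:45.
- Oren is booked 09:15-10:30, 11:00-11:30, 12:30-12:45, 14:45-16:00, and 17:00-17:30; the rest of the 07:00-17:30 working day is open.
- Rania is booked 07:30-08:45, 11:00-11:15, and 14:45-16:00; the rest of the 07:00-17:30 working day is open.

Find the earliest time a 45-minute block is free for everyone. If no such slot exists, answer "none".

Ximena free within 07:00–17:30: 07:00–11:00, 11:30–17:00.
Oren free within 07:00–17:30: 07:00–09:15, 10:30–11:00, 11:30–12:30, 12:45–14:45, 16:00–17:00.
Rania free within 07:00–17:30: 07:00–07:30, 08:45–11:00, 11:15–14:45, 16:00–17:30.
Ximena ∩ Vera: 07:00–09:00, 09:45–10:15, 10:45–11:00, 11:30–14:00, 14:15–15:45, 16:00–16:45.
Ximena ∩ Vera ∩ Oren: 07:00–09:00, 10:45–11:00, 11:30–12:30, 12:45–14:00, 14:15–14:45, 16:00–16:45.
Ximena ∩ Vera ∩ Oren ∩ Rania: 07:00–07:30, 08:45–09:00, 10:45–11:00, 11:30–12:30, 12:45–14:00, 14:15–14:45, 16:00–16:45.
Windows ≥ 45 min: 11:30–12:30, 12:45–14:00, 16:00–16:45.
Earliest such window starts at 11:30.

11:30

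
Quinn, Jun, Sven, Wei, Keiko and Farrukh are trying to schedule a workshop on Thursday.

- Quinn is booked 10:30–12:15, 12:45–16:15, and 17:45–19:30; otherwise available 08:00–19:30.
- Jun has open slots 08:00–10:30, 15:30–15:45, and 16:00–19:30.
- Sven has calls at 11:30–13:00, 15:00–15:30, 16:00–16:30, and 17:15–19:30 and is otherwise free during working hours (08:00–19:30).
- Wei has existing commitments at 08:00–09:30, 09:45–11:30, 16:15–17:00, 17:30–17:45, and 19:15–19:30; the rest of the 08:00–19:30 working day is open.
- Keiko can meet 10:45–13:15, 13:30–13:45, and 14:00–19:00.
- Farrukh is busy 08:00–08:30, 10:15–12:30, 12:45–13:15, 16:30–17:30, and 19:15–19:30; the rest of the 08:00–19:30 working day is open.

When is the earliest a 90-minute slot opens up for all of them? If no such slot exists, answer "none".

none

Quinn free within 08:00–19:30: 08:00–10:30, 12:15–12:45, 16:15–17:45.
Sven free within 08:00–19:30: 08:00–11:30, 13:00–15:00, 15:30–16:00, 16:30–17:15.
Wei free within 08:00–19:30: 09:30–09:45, 11:30–16:15, 17:00–17:30, 17:45–19:15.
Farrukh free within 08:00–19:30: 08:30–10:15, 12:30–12:45, 13:15–16:30, 17:30–19:15.
Quinn ∩ Jun: 08:00–10:30, 16:15–17:45.
Quinn ∩ Jun ∩ Sven: 08:00–10:30, 16:30–17:15.
Quinn ∩ Jun ∩ Sven ∩ Wei: 09:30–09:45, 17:00–17:15.
Quinn ∩ Jun ∩ Sven ∩ Wei ∩ Keiko: 17:00–17:15.
Quinn ∩ Jun ∩ Sven ∩ Wei ∩ Keiko ∩ Farrukh: (none).
Windows ≥ 90 min: (none).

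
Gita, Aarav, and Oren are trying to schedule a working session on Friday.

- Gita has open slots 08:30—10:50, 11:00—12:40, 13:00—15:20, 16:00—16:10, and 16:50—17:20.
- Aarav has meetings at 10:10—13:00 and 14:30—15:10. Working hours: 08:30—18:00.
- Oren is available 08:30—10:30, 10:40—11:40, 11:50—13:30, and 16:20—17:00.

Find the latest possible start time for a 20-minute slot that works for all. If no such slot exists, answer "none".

13:10

Aarav free within 08:30–18:00: 08:30–10:10, 13:00–14:30, 15:10–18:00.
Gita ∩ Aarav: 08:30–10:10, 13:00–14:30, 15:10–15:20, 16:00–16:10, 16:50–17:20.
Gita ∩ Aarav ∩ Oren: 08:30–10:10, 13:00–13:30, 16:50–17:00.
Windows ≥ 20 min: 08:30–10:10, 13:00–13:30.
Latest start in the last window 13:00–13:30 is 13:30 − 20 min = 13:10.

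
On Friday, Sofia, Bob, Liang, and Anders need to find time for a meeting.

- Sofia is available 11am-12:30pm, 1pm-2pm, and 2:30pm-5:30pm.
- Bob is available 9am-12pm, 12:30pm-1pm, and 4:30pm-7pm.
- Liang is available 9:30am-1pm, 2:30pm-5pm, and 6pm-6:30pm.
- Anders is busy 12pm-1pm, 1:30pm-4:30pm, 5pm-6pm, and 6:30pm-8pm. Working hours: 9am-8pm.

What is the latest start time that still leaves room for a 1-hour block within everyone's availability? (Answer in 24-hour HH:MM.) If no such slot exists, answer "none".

11:00

Anders free within 09:00–20:00: 09:00–12:00, 13:00–13:30, 16:30–17:00, 18:00–18:30.
Sofia ∩ Bob: 11:00–12:00, 16:30–17:30.
Sofia ∩ Bob ∩ Liang: 11:00–12:00, 16:30–17:00.
Sofia ∩ Bob ∩ Liang ∩ Anders: 11:00–12:00, 16:30–17:00.
Windows ≥ 60 min: 11:00–12:00.
Latest start in the last window 11:00–12:00 is 12:00 − 60 min = 11:00.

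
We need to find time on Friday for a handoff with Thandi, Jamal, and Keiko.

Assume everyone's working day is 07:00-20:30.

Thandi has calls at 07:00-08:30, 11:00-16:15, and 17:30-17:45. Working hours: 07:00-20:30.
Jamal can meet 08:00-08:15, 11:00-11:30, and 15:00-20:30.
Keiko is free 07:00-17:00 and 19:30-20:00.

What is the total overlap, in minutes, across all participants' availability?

75 minutes

Thandi free within 07:00–20:30: 08:30–11:00, 16:15–17:30, 17:45–20:30.
Thandi ∩ Jamal: 16:15–17:30, 17:45–20:30.
Thandi ∩ Jamal ∩ Keiko: 16:15–17:00, 19:30–20:00.
Total common minutes: 45 + 30 = 75.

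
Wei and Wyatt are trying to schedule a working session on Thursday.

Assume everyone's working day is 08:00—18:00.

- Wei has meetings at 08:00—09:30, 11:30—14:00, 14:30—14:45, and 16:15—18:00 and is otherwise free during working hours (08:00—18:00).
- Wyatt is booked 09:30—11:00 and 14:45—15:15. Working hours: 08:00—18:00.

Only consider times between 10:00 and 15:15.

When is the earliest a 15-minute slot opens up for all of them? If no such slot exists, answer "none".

11:00

Wei free within 08:00–18:00: 09:30–11:30, 14:00–14:30, 14:45–16:15.
Wyatt free within 08:00–18:00: 08:00–09:30, 11:00–14:45, 15:15–18:00.
Wei ∩ Wyatt: 11:00–11:30, 14:00–14:30, 15:15–16:15.
Restricted to 10:00–15:15: 11:00–11:30, 14:00–14:30.
Windows ≥ 15 min: 11:00–11:30, 14:00–14:30.
Earliest such window starts at 11:00.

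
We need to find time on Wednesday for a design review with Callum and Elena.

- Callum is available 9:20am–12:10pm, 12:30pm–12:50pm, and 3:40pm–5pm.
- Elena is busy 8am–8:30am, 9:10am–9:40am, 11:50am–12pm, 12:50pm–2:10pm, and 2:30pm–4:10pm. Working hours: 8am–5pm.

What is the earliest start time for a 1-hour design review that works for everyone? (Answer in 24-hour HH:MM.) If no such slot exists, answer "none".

09:40

Elena free within 08:00–17:00: 08:30–09:10, 09:40–11:50, 12:00–12:50, 14:10–14:30, 16:10–17:00.
Callum ∩ Elena: 09:40–11:50, 12:00–12:10, 12:30–12:50, 16:10–17:00.
Windows ≥ 60 min: 09:40–11:50.
Earliest such window starts at 09:40.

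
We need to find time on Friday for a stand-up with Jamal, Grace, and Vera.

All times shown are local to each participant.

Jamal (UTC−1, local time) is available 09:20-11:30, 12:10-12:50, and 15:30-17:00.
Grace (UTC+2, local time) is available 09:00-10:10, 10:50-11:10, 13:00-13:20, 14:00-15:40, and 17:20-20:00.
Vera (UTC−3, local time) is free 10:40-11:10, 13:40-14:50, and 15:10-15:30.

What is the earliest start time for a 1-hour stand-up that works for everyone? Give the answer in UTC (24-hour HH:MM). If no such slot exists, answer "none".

Jamal → UTC: 10:20–12:30, 13:10–13:50, 16:30–18:00.
Grace → UTC: 07:00–08:10, 08:50–09:10, 11:00–11:20, 12:00–13:40, 15:20–18:00.
Vera → UTC: 13:40–14:10, 16:40–17:50, 18:10–18:30.
Jamal ∩ Grace: 11:00–11:20, 12:00–12:30, 13:10–13:40, 16:30–18:00.
Jamal ∩ Grace ∩ Vera: 16:40–17:50.
Windows ≥ 60 min: 16:40–17:50.
Earliest such window starts at 16:40.

16:40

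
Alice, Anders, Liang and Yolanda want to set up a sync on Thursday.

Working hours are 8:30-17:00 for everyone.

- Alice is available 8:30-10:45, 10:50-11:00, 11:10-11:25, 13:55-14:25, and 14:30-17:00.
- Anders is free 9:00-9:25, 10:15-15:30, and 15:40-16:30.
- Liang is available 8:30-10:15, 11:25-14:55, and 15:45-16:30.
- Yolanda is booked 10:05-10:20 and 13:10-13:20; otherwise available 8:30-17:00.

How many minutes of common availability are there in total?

125 minutes

Yolanda free within 08:30–17:00: 08:30–10:05, 10:20–13:10, 13:20–17:00.
Alice ∩ Anders: 09:00–09:25, 10:15–10:45, 10:50–11:00, 11:10–11:25, 13:55–14:25, 14:30–15:30, 15:40–16:30.
Alice ∩ Anders ∩ Liang: 09:00–09:25, 13:55–14:25, 14:30–14:55, 15:45–16:30.
Alice ∩ Anders ∩ Liang ∩ Yolanda: 09:00–09:25, 13:55–14:25, 14:30–14:55, 15:45–16:30.
Total common minutes: 25 + 30 + 25 + 45 = 125.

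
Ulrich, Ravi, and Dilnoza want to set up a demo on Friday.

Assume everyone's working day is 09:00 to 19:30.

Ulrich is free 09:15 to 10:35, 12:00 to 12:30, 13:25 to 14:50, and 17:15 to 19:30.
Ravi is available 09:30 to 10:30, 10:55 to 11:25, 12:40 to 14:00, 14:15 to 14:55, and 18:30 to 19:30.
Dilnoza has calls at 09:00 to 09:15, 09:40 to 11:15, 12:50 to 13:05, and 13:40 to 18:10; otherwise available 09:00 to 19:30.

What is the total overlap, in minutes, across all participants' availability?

Dilnoza free within 09:00–19:30: 09:15–09:40, 11:15–12:50, 13:05–13:40, 18:10–19:30.
Ulrich ∩ Ravi: 09:30–10:30, 13:25–14:00, 14:15–14:50, 18:30–19:30.
Ulrich ∩ Ravi ∩ Dilnoza: 09:30–09:40, 13:25–13:40, 18:30–19:30.
Total common minutes: 10 + 15 + 60 = 85.

85 minutes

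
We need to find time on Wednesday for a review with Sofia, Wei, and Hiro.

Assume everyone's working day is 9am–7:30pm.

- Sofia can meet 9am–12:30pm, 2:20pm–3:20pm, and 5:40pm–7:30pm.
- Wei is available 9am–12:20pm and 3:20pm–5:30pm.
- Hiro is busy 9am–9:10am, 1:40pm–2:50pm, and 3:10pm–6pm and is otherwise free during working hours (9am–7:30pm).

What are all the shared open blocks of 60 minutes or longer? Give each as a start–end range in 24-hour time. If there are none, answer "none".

09:10–12:20

Hiro free within 09:00–19:30: 09:10–13:40, 14:50–15:10, 18:00–19:30.
Sofia ∩ Wei: 09:00–12:20.
Sofia ∩ Wei ∩ Hiro: 09:10–12:20.
Windows ≥ 60 min: 09:10–12:20.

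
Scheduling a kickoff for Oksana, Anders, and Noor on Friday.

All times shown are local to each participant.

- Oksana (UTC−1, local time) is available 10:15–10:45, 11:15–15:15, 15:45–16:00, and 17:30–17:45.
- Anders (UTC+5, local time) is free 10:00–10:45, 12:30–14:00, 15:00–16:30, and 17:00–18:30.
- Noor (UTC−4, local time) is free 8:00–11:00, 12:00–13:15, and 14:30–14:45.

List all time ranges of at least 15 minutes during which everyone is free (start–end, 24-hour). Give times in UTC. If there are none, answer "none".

Oksana → UTC: 11:15–11:45, 12:15–16:15, 16:45–17:00, 18:30–18:45.
Anders → UTC: 05:00–05:45, 07:30–09:00, 10:00–11:30, 12:00–13:30.
Noor → UTC: 12:00–15:00, 16:00–17:15, 18:30–18:45.
Oksana ∩ Anders: 11:15–11:30, 12:15–13:30.
Oksana ∩ Anders ∩ Noor: 12:15–13:30.
Windows ≥ 15 min: 12:15–13:30.

12:15–13:30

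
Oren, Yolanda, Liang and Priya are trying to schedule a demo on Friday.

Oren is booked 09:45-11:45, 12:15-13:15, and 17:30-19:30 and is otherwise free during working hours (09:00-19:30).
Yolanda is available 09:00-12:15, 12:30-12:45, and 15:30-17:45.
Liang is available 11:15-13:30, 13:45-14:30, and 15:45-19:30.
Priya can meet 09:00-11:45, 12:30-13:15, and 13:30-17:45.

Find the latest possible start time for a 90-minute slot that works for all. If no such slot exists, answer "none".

16:00

Oren free within 09:00–19:30: 09:00–09:45, 11:45–12:15, 13:15–17:30.
Oren ∩ Yolanda: 09:00–09:45, 11:45–12:15, 15:30–17:30.
Oren ∩ Yolanda ∩ Liang: 11:45–12:15, 15:45–17:30.
Oren ∩ Yolanda ∩ Liang ∩ Priya: 15:45–17:30.
Windows ≥ 90 min: 15:45–17:30.
Latest start in the last window 15:45–17:30 is 17:30 − 90 min = 16:00.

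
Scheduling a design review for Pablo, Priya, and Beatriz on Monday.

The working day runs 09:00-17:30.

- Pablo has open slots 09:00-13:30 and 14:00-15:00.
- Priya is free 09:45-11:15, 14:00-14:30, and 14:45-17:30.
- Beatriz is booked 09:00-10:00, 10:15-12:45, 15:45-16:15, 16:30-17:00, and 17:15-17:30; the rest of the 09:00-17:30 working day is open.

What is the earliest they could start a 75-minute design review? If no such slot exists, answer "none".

Beatriz free within 09:00–17:30: 10:00–10:15, 12:45–15:45, 16:15–16:30, 17:00–17:15.
Pablo ∩ Priya: 09:45–11:15, 14:00–14:30, 14:45–15:00.
Pablo ∩ Priya ∩ Beatriz: 10:00–10:15, 14:00–14:30, 14:45–15:00.
Windows ≥ 75 min: (none).

none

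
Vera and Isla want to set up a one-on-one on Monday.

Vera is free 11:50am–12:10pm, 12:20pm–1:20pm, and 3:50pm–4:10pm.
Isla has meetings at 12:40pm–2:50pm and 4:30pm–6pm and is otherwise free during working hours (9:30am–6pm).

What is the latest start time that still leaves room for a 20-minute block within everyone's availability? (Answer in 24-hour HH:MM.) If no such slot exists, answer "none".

15:50

Isla free within 09:30–18:00: 09:30–12:40, 14:50–16:30.
Vera ∩ Isla: 11:50–12:10, 12:20–12:40, 15:50–16:10.
Windows ≥ 20 min: 11:50–12:10, 12:20–12:40, 15:50–16:10.
Latest start in the last window 15:50–16:10 is 16:10 − 20 min = 15:50.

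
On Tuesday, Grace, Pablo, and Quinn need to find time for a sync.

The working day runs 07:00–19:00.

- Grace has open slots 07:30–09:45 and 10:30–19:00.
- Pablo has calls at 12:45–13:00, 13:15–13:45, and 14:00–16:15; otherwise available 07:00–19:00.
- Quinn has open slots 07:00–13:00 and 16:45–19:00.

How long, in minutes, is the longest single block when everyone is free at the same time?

135 minutes

Pablo free within 07:00–19:00: 07:00–12:45, 13:00–13:15, 13:45–14:00, 16:15–19:00.
Grace ∩ Pablo: 07:30–09:45, 10:30–12:45, 13:00–13:15, 13:45–14:00, 16:15–19:00.
Grace ∩ Pablo ∩ Quinn: 07:30–09:45, 10:30–12:45, 16:45–19:00.
Common window lengths: 135, 135, 135 min; longest is 135.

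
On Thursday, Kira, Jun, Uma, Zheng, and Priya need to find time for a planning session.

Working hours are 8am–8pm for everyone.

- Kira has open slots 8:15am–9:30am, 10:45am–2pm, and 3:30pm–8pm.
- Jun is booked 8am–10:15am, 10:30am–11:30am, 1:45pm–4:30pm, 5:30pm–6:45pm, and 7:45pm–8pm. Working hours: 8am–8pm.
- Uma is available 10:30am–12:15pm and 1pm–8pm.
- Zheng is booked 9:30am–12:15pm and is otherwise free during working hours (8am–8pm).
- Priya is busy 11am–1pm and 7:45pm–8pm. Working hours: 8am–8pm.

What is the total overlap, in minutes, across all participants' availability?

Jun free within 08:00–20:00: 10:15–10:30, 11:30–13:45, 16:30–17:30, 18:45–19:45.
Zheng free within 08:00–20:00: 08:00–09:30, 12:15–20:00.
Priya free within 08:00–20:00: 08:00–11:00, 13:00–19:45.
Kira ∩ Jun: 11:30–13:45, 16:30–17:30, 18:45–19:45.
Kira ∩ Jun ∩ Uma: 11:30–12:15, 13:00–13:45, 16:30–17:30, 18:45–19:45.
Kira ∩ Jun ∩ Uma ∩ Zheng: 13:00–13:45, 16:30–17:30, 18:45–19:45.
Kira ∩ Jun ∩ Uma ∩ Zheng ∩ Priya: 13:00–13:45, 16:30–17:30, 18:45–19:45.
Total common minutes: 45 + 60 + 60 = 165.

165 minutes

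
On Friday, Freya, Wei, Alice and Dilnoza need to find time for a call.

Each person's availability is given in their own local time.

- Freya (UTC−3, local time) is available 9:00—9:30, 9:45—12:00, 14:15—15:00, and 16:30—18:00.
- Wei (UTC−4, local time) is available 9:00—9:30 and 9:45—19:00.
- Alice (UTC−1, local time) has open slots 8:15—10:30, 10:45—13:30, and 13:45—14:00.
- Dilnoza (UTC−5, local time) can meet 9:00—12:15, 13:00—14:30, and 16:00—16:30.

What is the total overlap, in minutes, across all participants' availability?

Freya → UTC: 12:00–12:30, 12:45–15:00, 17:15–18:00, 19:30–21:00.
Wei → UTC: 13:00–13:30, 13:45–23:00.
Alice → UTC: 09:15–11:30, 11:45–14:30, 14:45–15:00.
Dilnoza → UTC: 14:00–17:15, 18:00–19:30, 21:00–21:30.
Freya ∩ Wei: 13:00–13:30, 13:45–15:00, 17:15–18:00, 19:30–21:00.
Freya ∩ Wei ∩ Alice: 13:00–13:30, 13:45–14:30, 14:45–15:00.
Freya ∩ Wei ∩ Alice ∩ Dilnoza: 14:00–14:30, 14:45–15:00.
Total common minutes: 30 + 15 = 45.

45 minutes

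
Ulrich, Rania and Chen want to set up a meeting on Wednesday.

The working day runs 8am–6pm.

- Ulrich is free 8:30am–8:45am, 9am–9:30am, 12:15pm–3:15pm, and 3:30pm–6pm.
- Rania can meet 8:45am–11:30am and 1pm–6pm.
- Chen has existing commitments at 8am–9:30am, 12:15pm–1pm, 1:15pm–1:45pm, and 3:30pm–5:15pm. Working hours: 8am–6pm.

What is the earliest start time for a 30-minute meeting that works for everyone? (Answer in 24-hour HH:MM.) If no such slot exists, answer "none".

13:45

Chen free within 08:00–18:00: 09:30–12:15, 13:00–13:15, 13:45–15:30, 17:15–18:00.
Ulrich ∩ Rania: 09:00–09:30, 13:00–15:15, 15:30–18:00.
Ulrich ∩ Rania ∩ Chen: 13:00–13:15, 13:45–15:15, 17:15–18:00.
Windows ≥ 30 min: 13:45–15:15, 17:15–18:00.
Earliest such window starts at 13:45.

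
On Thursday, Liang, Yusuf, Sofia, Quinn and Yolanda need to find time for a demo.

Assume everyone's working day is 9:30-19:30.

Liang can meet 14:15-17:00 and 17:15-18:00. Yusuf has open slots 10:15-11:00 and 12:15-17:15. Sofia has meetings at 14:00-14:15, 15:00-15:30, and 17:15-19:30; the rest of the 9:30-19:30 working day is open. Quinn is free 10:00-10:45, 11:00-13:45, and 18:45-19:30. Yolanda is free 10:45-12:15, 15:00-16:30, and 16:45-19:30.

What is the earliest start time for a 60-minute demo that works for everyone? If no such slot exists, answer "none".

none

Sofia free within 09:30–19:30: 09:30–14:00, 14:15–15:00, 15:30–17:15.
Liang ∩ Yusuf: 14:15–17:00.
Liang ∩ Yusuf ∩ Sofia: 14:15–15:00, 15:30–17:00.
Liang ∩ Yusuf ∩ Sofia ∩ Quinn: (none).
Liang ∩ Yusuf ∩ Sofia ∩ Quinn ∩ Yolanda: (none).
Windows ≥ 60 min: (none).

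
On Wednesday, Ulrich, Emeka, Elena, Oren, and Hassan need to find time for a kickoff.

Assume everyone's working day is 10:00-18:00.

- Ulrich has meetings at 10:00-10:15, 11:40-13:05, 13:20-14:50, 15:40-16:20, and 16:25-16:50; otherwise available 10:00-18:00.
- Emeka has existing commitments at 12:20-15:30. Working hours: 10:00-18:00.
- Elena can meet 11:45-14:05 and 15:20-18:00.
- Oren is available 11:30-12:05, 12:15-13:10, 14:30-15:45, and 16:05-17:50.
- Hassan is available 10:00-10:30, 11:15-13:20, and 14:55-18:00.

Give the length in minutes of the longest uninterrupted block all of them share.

Ulrich free within 10:00–18:00: 10:15–11:40, 13:05–13:20, 14:50–15:40, 16:20–16:25, 16:50–18:00.
Emeka free within 10:00–18:00: 10:00–12:20, 15:30–18:00.
Ulrich ∩ Emeka: 10:15–11:40, 15:30–15:40, 16:20–16:25, 16:50–18:00.
Ulrich ∩ Emeka ∩ Elena: 15:30–15:40, 16:20–16:25, 16:50–18:00.
Ulrich ∩ Emeka ∩ Elena ∩ Oren: 15:30–15:40, 16:20–16:25, 16:50–17:50.
Ulrich ∩ Emeka ∩ Elena ∩ Oren ∩ Hassan: 15:30–15:40, 16:20–16:25, 16:50–17:50.
Common window lengths: 10, 5, 60 min; longest is 60.

60 minutes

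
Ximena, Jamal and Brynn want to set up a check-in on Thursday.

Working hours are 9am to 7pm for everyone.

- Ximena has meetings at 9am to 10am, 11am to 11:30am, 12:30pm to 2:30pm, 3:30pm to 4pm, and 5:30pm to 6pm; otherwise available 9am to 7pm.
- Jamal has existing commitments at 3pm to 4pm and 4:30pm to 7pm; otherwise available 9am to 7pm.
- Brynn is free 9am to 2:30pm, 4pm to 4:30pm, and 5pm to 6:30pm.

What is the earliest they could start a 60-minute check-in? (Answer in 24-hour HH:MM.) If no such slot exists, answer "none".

Ximena free within 09:00–19:00: 10:00–11:00, 11:30–12:30, 14:30–15:30, 16:00–17:30, 18:00–19:00.
Jamal free within 09:00–19:00: 09:00–15:00, 16:00–16:30.
Ximena ∩ Jamal: 10:00–11:00, 11:30–12:30, 14:30–15:00, 16:00–16:30.
Ximena ∩ Jamal ∩ Brynn: 10:00–11:00, 11:30–12:30, 16:00–16:30.
Windows ≥ 60 min: 10:00–11:00, 11:30–12:30.
Earliest such window starts at 10:00.

10:00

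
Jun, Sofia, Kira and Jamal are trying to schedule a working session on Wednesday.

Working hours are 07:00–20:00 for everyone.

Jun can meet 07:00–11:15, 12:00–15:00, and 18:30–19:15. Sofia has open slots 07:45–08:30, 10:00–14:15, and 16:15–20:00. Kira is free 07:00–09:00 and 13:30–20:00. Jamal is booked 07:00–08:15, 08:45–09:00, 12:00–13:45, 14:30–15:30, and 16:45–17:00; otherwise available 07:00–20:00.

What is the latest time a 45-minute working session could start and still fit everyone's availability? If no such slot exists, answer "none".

18:30

Jamal free within 07:00–20:00: 08:15–08:45, 09:00–12:00, 13:45–14:30, 15:30–16:45, 17:00–20:00.
Jun ∩ Sofia: 07:45–08:30, 10:00–11:15, 12:00–14:15, 18:30–19:15.
Jun ∩ Sofia ∩ Kira: 07:45–08:30, 13:30–14:15, 18:30–19:15.
Jun ∩ Sofia ∩ Kira ∩ Jamal: 08:15–08:30, 13:45–14:15, 18:30–19:15.
Windows ≥ 45 min: 18:30–19:15.
Latest start in the last window 18:30–19:15 is 19:15 − 45 min = 18:30.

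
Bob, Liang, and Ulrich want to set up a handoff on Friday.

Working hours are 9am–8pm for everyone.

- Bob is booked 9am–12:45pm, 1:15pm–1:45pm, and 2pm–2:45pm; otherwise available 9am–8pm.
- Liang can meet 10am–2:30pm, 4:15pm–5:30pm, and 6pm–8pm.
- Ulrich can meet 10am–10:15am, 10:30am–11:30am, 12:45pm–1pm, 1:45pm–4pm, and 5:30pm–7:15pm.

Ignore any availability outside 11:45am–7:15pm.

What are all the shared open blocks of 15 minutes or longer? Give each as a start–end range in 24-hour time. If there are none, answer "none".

12:45–13:00, 13:45–14:00, 18:00–19:15

Bob free within 09:00–20:00: 12:45–13:15, 13:45–14:00, 14:45–20:00.
Bob ∩ Liang: 12:45–13:15, 13:45–14:00, 16:15–17:30, 18:00–20:00.
Bob ∩ Liang ∩ Ulrich: 12:45–13:00, 13:45–14:00, 18:00–19:15.
Restricted to 11:45–19:15: 12:45–13:00, 13:45–14:00, 18:00–19:15.
Windows ≥ 15 min: 12:45–13:00, 13:45–14:00, 18:00–19:15.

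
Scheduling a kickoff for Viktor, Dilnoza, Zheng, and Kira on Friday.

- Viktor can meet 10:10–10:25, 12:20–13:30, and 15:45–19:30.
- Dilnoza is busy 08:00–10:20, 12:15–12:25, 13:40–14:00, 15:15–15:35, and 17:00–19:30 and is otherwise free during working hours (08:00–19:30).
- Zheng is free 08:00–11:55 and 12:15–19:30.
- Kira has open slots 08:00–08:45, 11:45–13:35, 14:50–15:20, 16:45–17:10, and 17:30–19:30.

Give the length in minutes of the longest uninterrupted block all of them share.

65 minutes

Dilnoza free within 08:00–19:30: 10:20–12:15, 12:25–13:40, 14:00–15:15, 15:35–17:00.
Viktor ∩ Dilnoza: 10:20–10:25, 12:25–13:30, 15:45–17:00.
Viktor ∩ Dilnoza ∩ Zheng: 10:20–10:25, 12:25–13:30, 15:45–17:00.
Viktor ∩ Dilnoza ∩ Zheng ∩ Kira: 12:25–13:30, 16:45–17:00.
Common window lengths: 65, 15 min; longest is 65.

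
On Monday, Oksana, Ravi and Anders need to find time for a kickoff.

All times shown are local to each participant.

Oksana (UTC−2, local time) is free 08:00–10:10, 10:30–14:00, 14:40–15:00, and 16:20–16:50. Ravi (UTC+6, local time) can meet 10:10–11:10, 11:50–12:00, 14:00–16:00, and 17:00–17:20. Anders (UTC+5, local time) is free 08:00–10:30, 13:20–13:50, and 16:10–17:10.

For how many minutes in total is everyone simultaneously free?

10 minutes

Oksana → UTC: 10:00–12:10, 12:30–16:00, 16:40–17:00, 18:20–18:50.
Ravi → UTC: 04:10–05:10, 05:50–06:00, 08:00–10:00, 11:00–11:20.
Anders → UTC: 03:00–05:30, 08:20–08:50, 11:10–12:10.
Oksana ∩ Ravi: 11:00–11:20.
Oksana ∩ Ravi ∩ Anders: 11:10–11:20.
Total common minutes: 10.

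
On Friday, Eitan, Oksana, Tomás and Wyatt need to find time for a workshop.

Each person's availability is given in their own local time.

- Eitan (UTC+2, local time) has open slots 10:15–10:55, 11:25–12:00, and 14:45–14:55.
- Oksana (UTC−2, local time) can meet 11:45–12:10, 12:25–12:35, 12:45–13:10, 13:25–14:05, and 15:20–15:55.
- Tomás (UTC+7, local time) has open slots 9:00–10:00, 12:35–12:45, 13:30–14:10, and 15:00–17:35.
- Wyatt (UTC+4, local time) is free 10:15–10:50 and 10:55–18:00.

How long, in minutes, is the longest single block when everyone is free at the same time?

0 minutes

Eitan → UTC: 08:15–08:55, 09:25–10:00, 12:45–12:55.
Oksana → UTC: 13:45–14:10, 14:25–14:35, 14:45–15:10, 15:25–16:05, 17:20–17:55.
Tomás → UTC: 02:00–03:00, 05:35–05:45, 06:30–07:10, 08:00–10:35.
Wyatt → UTC: 06:15–06:50, 06:55–14:00.
Eitan ∩ Oksana: (none).
Eitan ∩ Oksana ∩ Tomás: (none).
Eitan ∩ Oksana ∩ Tomás ∩ Wyatt: (none).
No common window.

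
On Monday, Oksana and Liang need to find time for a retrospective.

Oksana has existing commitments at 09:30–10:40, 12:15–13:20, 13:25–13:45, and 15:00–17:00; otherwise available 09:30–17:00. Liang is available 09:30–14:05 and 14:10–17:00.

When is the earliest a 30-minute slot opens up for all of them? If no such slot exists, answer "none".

Oksana free within 09:30–17:00: 10:40–12:15, 13:20–13:25, 13:45–15:00.
Oksana ∩ Liang: 10:40–12:15, 13:20–13:25, 13:45–14:05, 14:10–15:00.
Windows ≥ 30 min: 10:40–12:15, 14:10–15:00.
Earliest such window starts at 10:40.

10:40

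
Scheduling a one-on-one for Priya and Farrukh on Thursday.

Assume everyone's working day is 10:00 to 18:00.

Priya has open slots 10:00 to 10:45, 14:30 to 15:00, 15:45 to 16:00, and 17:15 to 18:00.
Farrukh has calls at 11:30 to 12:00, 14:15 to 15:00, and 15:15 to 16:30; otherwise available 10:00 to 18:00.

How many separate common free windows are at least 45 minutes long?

2

Farrukh free within 10:00–18:00: 10:00–11:30, 12:00–14:15, 15:00–15:15, 16:30–18:00.
Priya ∩ Farrukh: 10:00–10:45, 17:15–18:00.
Windows ≥ 45 min: 10:00–10:45, 17:15–18:00.
That's 2 windows.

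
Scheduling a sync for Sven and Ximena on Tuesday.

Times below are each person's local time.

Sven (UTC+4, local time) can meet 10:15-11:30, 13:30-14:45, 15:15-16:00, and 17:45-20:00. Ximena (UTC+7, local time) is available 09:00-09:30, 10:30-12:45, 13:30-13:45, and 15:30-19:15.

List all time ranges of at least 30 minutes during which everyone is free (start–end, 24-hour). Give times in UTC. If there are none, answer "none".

09:30–10:45, 11:15–12:00

Sven → UTC: 06:15–07:30, 09:30–10:45, 11:15–12:00, 13:45–16:00.
Ximena → UTC: 02:00–02:30, 03:30–05:45, 06:30–06:45, 08:30–12:15.
Sven ∩ Ximena: 06:30–06:45, 09:30–10:45, 11:15–12:00.
Windows ≥ 30 min: 09:30–10:45, 11:15–12:00.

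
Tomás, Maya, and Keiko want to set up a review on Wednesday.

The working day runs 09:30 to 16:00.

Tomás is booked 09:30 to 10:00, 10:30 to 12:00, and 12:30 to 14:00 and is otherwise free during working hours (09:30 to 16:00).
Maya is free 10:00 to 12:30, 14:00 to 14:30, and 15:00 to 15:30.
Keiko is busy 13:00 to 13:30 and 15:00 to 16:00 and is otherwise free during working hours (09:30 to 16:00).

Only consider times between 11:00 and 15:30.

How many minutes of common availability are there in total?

60 minutes

Tomás free within 09:30–16:00: 10:00–10:30, 12:00–12:30, 14:00–16:00.
Keiko free within 09:30–16:00: 09:30–13:00, 13:30–15:00.
Tomás ∩ Maya: 10:00–10:30, 12:00–12:30, 14:00–14:30, 15:00–15:30.
Tomás ∩ Maya ∩ Keiko: 10:00–10:30, 12:00–12:30, 14:00–14:30.
Restricted to 11:00–15:30: 12:00–12:30, 14:00–14:30.
Total common minutes: 30 + 30 = 60.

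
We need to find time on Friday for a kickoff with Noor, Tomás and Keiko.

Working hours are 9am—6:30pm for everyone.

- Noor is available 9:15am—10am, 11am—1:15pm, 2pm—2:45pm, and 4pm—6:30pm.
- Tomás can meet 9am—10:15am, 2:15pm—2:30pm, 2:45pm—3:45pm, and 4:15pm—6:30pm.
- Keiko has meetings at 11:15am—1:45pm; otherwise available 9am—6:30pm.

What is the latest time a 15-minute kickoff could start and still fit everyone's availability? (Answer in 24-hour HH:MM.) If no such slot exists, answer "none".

Keiko free within 09:00–18:30: 09:00–11:15, 13:45–18:30.
Noor ∩ Tomás: 09:15–10:00, 14:15–14:30, 16:15–18:30.
Noor ∩ Tomás ∩ Keiko: 09:15–10:00, 14:15–14:30, 16:15–18:30.
Windows ≥ 15 min: 09:15–10:00, 14:15–14:30, 16:15–18:30.
Latest start in the last window 16:15–18:30 is 18:30 − 15 min = 18:15.

18:15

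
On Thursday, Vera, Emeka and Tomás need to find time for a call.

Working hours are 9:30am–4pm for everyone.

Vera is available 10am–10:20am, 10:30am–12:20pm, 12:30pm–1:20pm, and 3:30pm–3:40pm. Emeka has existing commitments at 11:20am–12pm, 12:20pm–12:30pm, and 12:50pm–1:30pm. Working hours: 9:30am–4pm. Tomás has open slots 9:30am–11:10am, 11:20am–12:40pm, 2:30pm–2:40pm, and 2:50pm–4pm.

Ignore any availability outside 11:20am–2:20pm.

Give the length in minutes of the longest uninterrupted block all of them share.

Emeka free within 09:30–16:00: 09:30–11:20, 12:00–12:20, 12:30–12:50, 13:30–16:00.
Vera ∩ Emeka: 10:00–10:20, 10:30–11:20, 12:00–12:20, 12:30–12:50, 15:30–15:40.
Vera ∩ Emeka ∩ Tomás: 10:00–10:20, 10:30–11:10, 12:00–12:20, 12:30–12:40, 15:30–15:40.
Restricted to 11:20–14:20: 12:00–12:20, 12:30–12:40.
Common window lengths: 20, 10 min; longest is 20.

20 minutes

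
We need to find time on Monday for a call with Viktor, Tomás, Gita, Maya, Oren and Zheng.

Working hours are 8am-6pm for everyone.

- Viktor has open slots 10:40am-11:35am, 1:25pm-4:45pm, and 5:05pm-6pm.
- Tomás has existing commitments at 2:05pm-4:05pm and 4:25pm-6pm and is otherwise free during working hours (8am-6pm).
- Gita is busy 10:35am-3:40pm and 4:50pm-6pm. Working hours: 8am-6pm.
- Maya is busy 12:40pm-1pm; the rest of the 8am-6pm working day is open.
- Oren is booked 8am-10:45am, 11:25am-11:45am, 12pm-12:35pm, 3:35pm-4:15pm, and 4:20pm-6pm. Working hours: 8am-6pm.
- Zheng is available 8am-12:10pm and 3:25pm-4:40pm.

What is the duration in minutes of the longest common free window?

5 minutes

Tomás free within 08:00–18:00: 08:00–14:05, 16:05–16:25.
Gita free within 08:00–18:00: 08:00–10:35, 15:40–16:50.
Maya free within 08:00–18:00: 08:00–12:40, 13:00–18:00.
Oren free within 08:00–18:00: 10:45–11:25, 11:45–12:00, 12:35–15:35, 16:15–16:20.
Viktor ∩ Tomás: 10:40–11:35, 13:25–14:05, 16:05–16:25.
Viktor ∩ Tomás ∩ Gita: 16:05–16:25.
Viktor ∩ Tomás ∩ Gita ∩ Maya: 16:05–16:25.
Viktor ∩ Tomás ∩ Gita ∩ Maya ∩ Oren: 16:15–16:20.
Viktor ∩ Tomás ∩ Gita ∩ Maya ∩ Oren ∩ Zheng: 16:15–16:20.
Single common window of 5 minutes.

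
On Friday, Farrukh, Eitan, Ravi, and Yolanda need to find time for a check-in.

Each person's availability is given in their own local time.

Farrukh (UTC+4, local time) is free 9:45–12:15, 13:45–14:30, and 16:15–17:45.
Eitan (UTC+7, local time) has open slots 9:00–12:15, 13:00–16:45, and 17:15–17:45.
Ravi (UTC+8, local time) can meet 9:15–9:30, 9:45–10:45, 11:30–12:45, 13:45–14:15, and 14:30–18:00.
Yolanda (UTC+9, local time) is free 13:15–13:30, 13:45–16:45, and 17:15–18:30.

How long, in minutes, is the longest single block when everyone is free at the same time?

Farrukh → UTC: 05:45–08:15, 09:45–10:30, 12:15–13:45.
Eitan → UTC: 02:00–05:15, 06:00–09:45, 10:15–10:45.
Ravi → UTC: 01:15–01:30, 01:45–02:45, 03:30–04:45, 05:45–06:15, 06:30–10:00.
Yolanda → UTC: 04:15–04:30, 04:45–07:45, 08:15–09:30.
Farrukh ∩ Eitan: 06:00–08:15, 10:15–10:30.
Farrukh ∩ Eitan ∩ Ravi: 06:00–06:15, 06:30–08:15.
Farrukh ∩ Eitan ∩ Ravi ∩ Yolanda: 06:00–06:15, 06:30–07:45.
Common window lengths: 15, 75 min; longest is 75.

75 minutes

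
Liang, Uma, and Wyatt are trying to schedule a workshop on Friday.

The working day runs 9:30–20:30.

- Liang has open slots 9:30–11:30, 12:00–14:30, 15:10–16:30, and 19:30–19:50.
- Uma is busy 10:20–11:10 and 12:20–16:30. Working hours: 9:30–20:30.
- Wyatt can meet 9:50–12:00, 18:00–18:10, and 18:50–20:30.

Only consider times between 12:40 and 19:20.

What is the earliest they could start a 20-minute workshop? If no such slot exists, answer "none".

Uma free within 09:30–20:30: 09:30–10:20, 11:10–12:20, 16:30–20:30.
Liang ∩ Uma: 09:30–10:20, 11:10–11:30, 12:00–12:20, 19:30–19:50.
Liang ∩ Uma ∩ Wyatt: 09:50–10:20, 11:10–11:30, 19:30–19:50.
Restricted to 12:40–19:20: (none).
Windows ≥ 20 min: (none).

none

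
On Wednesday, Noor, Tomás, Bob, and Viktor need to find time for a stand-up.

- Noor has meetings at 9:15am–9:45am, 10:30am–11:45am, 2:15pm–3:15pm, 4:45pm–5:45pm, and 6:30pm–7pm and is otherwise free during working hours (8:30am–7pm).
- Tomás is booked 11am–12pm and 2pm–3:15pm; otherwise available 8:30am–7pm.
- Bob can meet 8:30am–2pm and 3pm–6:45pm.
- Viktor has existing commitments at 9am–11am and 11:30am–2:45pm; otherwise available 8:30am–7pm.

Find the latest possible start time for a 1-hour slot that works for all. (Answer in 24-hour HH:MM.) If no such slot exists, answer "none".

Noor free within 08:30–19:00: 08:30–09:15, 09:45–10:30, 11:45–14:15, 15:15–16:45, 17:45–18:30.
Tomás free within 08:30–19:00: 08:30–11:00, 12:00–14:00, 15:15–19:00.
Viktor free within 08:30–19:00: 08:30–09:00, 11:00–11:30, 14:45–19:00.
Noor ∩ Tomás: 08:30–09:15, 09:45–10:30, 12:00–14:00, 15:15–16:45, 17:45–18:30.
Noor ∩ Tomás ∩ Bob: 08:30–09:15, 09:45–10:30, 12:00–14:00, 15:15–16:45, 17:45–18:30.
Noor ∩ Tomás ∩ Bob ∩ Viktor: 08:30–09:00, 15:15–16:45, 17:45–18:30.
Windows ≥ 60 min: 15:15–16:45.
Latest start in the last window 15:15–16:45 is 16:45 − 60 min = 15:45.

15:45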